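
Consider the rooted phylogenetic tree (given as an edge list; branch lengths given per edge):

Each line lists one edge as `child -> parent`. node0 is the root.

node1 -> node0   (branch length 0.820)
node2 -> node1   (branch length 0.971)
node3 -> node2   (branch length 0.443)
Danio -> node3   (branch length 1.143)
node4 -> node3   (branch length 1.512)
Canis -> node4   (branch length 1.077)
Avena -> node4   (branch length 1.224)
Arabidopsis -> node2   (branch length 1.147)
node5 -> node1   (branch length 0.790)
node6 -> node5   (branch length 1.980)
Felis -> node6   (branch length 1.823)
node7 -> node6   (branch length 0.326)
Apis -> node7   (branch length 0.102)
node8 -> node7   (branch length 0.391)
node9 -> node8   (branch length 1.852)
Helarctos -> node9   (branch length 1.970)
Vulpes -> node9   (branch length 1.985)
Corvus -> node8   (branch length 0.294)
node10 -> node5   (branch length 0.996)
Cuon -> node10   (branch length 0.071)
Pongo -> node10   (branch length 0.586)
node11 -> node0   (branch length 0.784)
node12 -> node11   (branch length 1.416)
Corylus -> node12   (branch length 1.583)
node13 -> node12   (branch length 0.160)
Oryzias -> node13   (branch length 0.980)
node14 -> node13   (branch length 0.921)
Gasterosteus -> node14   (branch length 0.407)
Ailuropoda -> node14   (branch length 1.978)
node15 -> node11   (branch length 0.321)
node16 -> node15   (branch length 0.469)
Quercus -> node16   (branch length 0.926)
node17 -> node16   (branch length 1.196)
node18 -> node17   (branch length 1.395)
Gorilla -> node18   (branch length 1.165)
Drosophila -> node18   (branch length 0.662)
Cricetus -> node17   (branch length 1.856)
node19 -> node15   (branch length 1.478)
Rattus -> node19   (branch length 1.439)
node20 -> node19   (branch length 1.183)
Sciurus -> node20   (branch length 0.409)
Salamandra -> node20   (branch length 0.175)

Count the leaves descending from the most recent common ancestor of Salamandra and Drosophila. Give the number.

7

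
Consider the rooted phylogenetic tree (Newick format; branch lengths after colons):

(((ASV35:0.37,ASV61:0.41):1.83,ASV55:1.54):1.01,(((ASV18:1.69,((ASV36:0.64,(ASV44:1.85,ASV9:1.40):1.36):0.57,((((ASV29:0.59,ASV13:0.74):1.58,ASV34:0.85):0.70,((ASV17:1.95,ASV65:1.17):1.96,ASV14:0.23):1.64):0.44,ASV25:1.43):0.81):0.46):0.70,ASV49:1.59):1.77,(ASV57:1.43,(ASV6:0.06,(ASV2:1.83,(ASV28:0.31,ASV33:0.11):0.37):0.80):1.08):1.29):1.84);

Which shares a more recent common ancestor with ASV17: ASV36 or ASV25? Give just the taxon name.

ASV25

The MRCA of ASV17 and ASV25 subtends ((((ASV29,ASV13),ASV34),((ASV17,ASV65),ASV14)),ASV25) (7 taxa).
The MRCA of ASV17 and ASV36 subtends ((ASV36,(ASV44,ASV9)),((((ASV29,ASV13),ASV34),((ASV17,ASV65),ASV14)),ASV25)) (10 taxa).
The first is nested inside the second, so ASV17 shares a more recent common ancestor with ASV25.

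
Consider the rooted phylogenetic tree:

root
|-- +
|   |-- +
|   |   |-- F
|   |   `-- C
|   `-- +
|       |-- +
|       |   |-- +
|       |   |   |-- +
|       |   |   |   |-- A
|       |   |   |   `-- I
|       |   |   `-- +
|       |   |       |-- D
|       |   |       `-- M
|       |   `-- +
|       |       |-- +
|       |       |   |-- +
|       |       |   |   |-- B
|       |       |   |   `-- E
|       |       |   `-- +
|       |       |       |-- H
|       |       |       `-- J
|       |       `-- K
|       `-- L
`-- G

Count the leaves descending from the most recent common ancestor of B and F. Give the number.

The MRCA of B and F is the node subtending ((F,C),((((A,I),(D,M)),(((B,E),(H,J)),K)),L)).
That clade contains 12 terminal taxa: A, B, C, D, E, F, H, I, J, K, L, M.

12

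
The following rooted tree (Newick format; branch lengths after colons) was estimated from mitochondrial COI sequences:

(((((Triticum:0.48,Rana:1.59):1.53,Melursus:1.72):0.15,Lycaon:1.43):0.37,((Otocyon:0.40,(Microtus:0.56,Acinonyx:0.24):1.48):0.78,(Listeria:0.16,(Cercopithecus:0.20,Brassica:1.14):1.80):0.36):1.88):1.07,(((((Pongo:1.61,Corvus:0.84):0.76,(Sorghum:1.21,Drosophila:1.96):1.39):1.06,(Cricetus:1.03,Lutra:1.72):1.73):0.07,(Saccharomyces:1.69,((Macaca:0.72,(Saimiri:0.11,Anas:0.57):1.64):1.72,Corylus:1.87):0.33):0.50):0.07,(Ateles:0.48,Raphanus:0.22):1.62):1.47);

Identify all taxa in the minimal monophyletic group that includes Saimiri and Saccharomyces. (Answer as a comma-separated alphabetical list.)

Tracing Saimiri: it sits inside (Saimiri,Anas).
Tracing Saccharomyces: it sits inside (Saccharomyces,((Macaca,(Saimiri,Anas)),Corylus)).
The smallest clade enclosing both is (Saccharomyces,((Macaca,(Saimiri,Anas)),Corylus)); the answer is its 5 terminal taxa in alphabetical order.

Anas, Corylus, Macaca, Saccharomyces, Saimiri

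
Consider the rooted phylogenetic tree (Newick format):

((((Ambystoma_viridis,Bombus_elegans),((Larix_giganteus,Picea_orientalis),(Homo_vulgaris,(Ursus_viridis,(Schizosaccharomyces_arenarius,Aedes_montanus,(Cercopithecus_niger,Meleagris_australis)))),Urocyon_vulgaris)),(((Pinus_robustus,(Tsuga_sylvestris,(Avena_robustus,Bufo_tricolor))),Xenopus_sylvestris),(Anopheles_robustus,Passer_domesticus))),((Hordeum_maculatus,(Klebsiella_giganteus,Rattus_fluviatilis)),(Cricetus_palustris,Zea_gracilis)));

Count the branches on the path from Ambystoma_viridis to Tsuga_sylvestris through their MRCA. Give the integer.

The MRCA of Ambystoma_viridis and Tsuga_sylvestris is the node subtending (((Ambystoma_viridis,Bombus_elegans),((Larix_giganteus,Picea_orientalis),(Homo_vulgaris,(Ursus_viridis,(Schizosaccharomyces_arenarius,Aedes_montanus,(Cercopithecus_niger,Meleagris_australis)))),Urocyon_vulgaris)),(((Pinus_robustus,(Tsuga_sylvestris,(Avena_robustus,Bufo_tricolor))),Xenopus_sylvestris),(Anopheles_robustus,Passer_domesticus))).
From Ambystoma_viridis up to that node: 3 branches. From Tsuga_sylvestris up to the same node: 5 branches. Total: 3 + 5 = 8.

8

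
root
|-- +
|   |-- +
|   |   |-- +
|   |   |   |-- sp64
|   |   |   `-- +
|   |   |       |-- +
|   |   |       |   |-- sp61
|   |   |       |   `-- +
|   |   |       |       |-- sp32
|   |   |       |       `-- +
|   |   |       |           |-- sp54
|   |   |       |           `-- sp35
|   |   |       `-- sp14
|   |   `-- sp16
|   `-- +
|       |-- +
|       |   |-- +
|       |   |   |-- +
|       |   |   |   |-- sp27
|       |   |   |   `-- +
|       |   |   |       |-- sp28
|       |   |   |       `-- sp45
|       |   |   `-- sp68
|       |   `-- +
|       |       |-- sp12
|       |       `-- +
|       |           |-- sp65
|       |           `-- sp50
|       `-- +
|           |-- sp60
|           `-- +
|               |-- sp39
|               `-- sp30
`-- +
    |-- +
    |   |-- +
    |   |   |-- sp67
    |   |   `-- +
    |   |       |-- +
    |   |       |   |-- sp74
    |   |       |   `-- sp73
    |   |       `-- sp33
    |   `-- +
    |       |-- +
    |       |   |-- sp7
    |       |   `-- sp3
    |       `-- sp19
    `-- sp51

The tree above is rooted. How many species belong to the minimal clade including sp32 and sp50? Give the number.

17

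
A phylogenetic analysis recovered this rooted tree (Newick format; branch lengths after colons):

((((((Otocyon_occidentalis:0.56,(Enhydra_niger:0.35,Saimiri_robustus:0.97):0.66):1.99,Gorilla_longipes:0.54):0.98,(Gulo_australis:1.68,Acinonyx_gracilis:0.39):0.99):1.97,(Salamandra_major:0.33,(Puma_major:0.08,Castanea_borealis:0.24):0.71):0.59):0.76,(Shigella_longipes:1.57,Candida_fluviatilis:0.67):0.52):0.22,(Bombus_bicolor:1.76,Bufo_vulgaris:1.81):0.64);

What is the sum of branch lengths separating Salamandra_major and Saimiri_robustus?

7.49

The path runs Salamandra_major → … → MRCA → … → Saimiri_robustus; the MRCA is the node subtending ((((Otocyon_occidentalis,(Enhydra_niger,Saimiri_robustus)),Gorilla_longipes),(Gulo_australis,Acinonyx_gracilis)),(Salamandra_major,(Puma_major,Castanea_borealis))).
Branch lengths along that path: 0.33 + 0.59 + 1.97 + 0.98 + 1.99 + 0.66 + 0.97 = 7.49.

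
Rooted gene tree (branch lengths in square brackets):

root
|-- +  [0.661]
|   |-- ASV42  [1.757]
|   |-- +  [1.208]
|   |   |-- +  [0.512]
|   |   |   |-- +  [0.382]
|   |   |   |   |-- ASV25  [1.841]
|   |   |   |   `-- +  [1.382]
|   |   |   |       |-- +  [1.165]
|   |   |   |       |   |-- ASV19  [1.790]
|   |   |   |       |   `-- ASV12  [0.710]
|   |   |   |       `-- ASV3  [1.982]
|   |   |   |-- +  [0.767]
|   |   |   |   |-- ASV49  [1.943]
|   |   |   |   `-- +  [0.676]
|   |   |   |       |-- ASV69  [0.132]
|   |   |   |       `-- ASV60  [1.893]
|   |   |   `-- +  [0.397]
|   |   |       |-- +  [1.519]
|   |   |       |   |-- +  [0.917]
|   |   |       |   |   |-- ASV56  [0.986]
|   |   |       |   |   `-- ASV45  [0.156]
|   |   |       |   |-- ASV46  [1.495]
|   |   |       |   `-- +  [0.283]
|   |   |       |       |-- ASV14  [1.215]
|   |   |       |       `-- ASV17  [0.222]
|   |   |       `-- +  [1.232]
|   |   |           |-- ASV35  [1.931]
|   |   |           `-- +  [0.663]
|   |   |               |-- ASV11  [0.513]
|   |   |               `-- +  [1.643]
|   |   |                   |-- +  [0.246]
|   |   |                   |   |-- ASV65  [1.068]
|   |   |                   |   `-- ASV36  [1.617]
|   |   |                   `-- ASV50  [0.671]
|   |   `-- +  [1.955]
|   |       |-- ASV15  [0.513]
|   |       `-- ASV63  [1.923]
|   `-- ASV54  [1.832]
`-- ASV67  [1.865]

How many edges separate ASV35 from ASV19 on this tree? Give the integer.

The MRCA of ASV35 and ASV19 is the node subtending ((ASV25,((ASV19,ASV12),ASV3)),(ASV49,(ASV69,ASV60)),(((ASV56,ASV45),ASV46,(ASV14,ASV17)),(ASV35,(ASV11,((ASV65,ASV36),ASV50))))).
From ASV35 up to that node: 3 branches. From ASV19 up to the same node: 4 branches. Total: 3 + 4 = 7.

7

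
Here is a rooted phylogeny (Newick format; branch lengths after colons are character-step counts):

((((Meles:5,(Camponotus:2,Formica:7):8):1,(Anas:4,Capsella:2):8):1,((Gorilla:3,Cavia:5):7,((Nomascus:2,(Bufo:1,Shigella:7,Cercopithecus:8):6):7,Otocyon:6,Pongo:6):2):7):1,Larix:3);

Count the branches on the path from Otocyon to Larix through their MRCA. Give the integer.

5

The MRCA of Otocyon and Larix is the root of the tree.
From Otocyon up to that node: 4 branches. From Larix up to the same node: 1 branch. Total: 4 + 1 = 5.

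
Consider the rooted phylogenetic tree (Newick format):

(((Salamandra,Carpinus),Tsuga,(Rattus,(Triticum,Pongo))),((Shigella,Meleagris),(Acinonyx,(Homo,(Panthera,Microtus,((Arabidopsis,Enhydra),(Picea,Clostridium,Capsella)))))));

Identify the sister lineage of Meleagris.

Meleagris attaches to the tree at the node subtending (Shigella,Meleagris).
The other lineage descending from that same node — the sister group — is the single tip Shigella.

Shigella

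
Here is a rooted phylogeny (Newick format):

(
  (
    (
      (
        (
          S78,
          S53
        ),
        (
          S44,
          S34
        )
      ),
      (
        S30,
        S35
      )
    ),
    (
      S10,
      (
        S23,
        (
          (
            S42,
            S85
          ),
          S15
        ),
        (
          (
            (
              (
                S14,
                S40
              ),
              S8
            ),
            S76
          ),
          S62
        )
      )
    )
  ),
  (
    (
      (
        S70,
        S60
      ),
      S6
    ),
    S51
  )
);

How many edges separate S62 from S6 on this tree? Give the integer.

The MRCA of S62 and S6 is the root of the tree.
From S62 up to that node: 5 branches. From S6 up to the same node: 3 branches. Total: 5 + 3 = 8.

8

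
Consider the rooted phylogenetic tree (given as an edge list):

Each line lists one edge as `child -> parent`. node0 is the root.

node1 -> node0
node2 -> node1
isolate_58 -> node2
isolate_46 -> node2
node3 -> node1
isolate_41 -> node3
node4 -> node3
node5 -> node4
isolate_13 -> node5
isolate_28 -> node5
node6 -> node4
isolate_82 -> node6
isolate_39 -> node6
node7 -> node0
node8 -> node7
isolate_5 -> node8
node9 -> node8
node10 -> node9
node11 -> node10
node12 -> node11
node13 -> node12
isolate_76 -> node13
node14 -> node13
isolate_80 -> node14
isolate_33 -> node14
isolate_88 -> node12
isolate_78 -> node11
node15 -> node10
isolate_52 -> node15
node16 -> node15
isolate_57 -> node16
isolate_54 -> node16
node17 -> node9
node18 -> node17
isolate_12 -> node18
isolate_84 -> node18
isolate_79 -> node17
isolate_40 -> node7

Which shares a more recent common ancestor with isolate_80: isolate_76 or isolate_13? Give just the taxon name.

isolate_76

The MRCA of isolate_80 and isolate_76 subtends (isolate_76,(isolate_80,isolate_33)) (3 taxa).
The MRCA of isolate_80 and isolate_13 is the root, subtending the entire tree (20 taxa).
The first is nested inside the second, so isolate_80 shares a more recent common ancestor with isolate_76.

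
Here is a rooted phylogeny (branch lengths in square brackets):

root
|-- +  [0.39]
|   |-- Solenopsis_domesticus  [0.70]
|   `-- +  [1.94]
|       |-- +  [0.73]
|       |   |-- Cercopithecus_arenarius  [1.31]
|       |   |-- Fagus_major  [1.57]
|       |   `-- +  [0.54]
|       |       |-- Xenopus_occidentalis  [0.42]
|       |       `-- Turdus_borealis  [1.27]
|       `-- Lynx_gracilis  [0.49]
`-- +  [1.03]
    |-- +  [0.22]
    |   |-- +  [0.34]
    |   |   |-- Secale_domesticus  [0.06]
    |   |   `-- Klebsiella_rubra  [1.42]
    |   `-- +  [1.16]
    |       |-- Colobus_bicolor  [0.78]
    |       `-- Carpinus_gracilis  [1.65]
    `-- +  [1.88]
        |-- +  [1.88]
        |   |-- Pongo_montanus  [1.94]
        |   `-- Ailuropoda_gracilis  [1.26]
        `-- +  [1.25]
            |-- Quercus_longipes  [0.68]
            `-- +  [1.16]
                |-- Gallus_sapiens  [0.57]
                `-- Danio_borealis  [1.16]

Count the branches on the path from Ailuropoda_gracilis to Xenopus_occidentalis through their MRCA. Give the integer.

The MRCA of Ailuropoda_gracilis and Xenopus_occidentalis is the root of the tree.
From Ailuropoda_gracilis up to that node: 4 branches. From Xenopus_occidentalis up to the same node: 5 branches. Total: 4 + 5 = 9.

9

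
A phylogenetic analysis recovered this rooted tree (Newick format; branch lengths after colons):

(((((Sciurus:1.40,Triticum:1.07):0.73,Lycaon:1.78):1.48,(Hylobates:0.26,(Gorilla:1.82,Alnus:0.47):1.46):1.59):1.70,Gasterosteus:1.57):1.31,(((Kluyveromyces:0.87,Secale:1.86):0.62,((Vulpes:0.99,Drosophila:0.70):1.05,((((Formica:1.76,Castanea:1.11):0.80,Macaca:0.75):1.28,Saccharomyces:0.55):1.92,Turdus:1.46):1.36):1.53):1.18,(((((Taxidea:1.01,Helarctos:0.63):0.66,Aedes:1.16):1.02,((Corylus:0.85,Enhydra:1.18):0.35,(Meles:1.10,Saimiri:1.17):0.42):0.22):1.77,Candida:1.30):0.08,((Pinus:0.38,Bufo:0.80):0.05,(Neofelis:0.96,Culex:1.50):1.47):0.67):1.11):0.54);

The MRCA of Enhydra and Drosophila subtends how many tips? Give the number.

21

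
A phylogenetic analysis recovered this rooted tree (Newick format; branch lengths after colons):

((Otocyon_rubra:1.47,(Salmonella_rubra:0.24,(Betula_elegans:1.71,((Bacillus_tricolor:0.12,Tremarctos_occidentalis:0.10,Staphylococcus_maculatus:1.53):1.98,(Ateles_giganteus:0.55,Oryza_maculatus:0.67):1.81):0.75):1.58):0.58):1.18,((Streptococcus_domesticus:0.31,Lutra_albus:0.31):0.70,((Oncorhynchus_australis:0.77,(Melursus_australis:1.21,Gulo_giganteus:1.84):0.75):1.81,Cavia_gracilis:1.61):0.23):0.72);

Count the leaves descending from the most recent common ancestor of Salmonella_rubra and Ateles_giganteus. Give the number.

The MRCA of Salmonella_rubra and Ateles_giganteus is the node subtending (Salmonella_rubra,(Betula_elegans,((Bacillus_tricolor,Tremarctos_occidentalis,Staphylococcus_maculatus),(Ateles_giganteus,Oryza_maculatus)))).
That clade contains 7 terminal taxa: Ateles_giganteus, Bacillus_tricolor, Betula_elegans, Oryza_maculatus, Salmonella_rubra, Staphylococcus_maculatus, Tremarctos_occidentalis.

7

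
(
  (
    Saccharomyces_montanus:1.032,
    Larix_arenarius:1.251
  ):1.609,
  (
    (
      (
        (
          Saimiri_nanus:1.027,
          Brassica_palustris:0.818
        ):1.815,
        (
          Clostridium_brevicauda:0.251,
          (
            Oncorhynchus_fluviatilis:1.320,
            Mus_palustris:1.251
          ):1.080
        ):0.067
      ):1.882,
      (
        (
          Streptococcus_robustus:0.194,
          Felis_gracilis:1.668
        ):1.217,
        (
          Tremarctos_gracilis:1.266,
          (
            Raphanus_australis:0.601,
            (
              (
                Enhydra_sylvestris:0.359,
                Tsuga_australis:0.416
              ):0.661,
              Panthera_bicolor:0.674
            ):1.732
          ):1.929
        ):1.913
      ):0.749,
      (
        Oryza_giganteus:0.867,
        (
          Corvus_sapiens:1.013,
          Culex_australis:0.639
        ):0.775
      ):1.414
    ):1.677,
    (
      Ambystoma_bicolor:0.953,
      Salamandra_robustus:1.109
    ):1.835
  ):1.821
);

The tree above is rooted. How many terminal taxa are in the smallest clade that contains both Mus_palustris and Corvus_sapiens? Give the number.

The MRCA of Mus_palustris and Corvus_sapiens is the node subtending (((Saimiri_nanus,Brassica_palustris),(Clostridium_brevicauda,(Oncorhynchus_fluviatilis,Mus_palustris))),((Streptococcus_robustus,Felis_gracilis),(Tremarctos_gracilis,(Raphanus_australis,((Enhydra_sylvestris,Tsuga_australis),Panthera_bicolor)))),(Oryza_giganteus,(Corvus_sapiens,Culex_australis))).
That clade contains 15 terminal taxa: Brassica_palustris, Clostridium_brevicauda, Corvus_sapiens, Culex_australis, Enhydra_sylvestris, Felis_gracilis, Mus_palustris, Oncorhynchus_fluviatilis, Oryza_giganteus, Panthera_bicolor, Raphanus_australis, Saimiri_nanus, Streptococcus_robustus, Tremarctos_gracilis, Tsuga_australis.

15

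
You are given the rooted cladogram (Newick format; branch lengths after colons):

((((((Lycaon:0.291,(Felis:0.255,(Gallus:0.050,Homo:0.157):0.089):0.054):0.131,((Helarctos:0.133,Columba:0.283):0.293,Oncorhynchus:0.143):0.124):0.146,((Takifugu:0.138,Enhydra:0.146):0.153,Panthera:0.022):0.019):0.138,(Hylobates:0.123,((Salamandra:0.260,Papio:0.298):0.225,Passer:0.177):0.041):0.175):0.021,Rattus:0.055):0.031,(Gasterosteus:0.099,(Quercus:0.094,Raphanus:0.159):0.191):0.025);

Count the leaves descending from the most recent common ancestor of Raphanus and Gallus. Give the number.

18

The MRCA of Raphanus and Gallus is the root, so the clade is the entire tree.
That clade contains 18 terminal taxa: Columba, Enhydra, Felis, Gallus, Gasterosteus, Helarctos, Homo, Hylobates, Lycaon, Oncorhynchus, Panthera, Papio, Passer, Quercus, Raphanus, Rattus, Salamandra, Takifugu.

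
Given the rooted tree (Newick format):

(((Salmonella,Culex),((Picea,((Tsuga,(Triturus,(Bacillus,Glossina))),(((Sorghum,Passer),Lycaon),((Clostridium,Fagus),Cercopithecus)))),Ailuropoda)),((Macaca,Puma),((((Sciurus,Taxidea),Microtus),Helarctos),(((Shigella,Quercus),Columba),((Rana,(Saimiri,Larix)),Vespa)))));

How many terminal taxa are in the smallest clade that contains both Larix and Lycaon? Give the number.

The MRCA of Larix and Lycaon is the root, so the clade is the entire tree.
That clade contains 27 terminal taxa: Ailuropoda, Bacillus, Cercopithecus, Clostridium, Columba, Culex, Fagus, Glossina, Helarctos, Larix, Lycaon, Macaca, Microtus, Passer, Picea, Puma, Quercus, Rana, Saimiri, Salmonella, Sciurus, Shigella, Sorghum, Taxidea, Triturus, Tsuga, Vespa.

27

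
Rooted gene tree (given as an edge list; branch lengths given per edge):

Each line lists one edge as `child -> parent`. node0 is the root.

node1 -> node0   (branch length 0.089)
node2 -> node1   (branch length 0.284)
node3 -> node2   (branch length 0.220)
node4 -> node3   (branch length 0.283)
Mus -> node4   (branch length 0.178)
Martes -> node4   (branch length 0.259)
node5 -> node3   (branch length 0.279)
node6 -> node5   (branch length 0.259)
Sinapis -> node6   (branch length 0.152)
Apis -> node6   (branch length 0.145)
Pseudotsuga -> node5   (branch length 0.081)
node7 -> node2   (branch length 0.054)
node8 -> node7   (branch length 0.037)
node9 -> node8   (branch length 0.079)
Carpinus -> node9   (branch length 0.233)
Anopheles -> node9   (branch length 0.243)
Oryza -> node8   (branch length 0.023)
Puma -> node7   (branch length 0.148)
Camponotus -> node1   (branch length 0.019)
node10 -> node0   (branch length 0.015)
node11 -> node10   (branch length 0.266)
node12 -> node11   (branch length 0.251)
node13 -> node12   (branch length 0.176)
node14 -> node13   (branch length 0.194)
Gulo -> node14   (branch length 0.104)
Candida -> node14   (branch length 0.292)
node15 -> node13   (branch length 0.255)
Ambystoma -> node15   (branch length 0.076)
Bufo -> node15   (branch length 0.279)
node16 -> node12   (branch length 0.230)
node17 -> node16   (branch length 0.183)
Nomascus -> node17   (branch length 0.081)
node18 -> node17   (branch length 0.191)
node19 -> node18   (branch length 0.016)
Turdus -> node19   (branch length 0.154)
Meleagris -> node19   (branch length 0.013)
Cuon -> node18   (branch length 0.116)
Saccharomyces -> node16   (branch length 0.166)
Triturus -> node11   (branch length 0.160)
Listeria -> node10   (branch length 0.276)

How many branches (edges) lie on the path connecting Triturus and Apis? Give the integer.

9

The MRCA of Triturus and Apis is the root of the tree.
From Triturus up to that node: 3 branches. From Apis up to the same node: 6 branches. Total: 3 + 6 = 9.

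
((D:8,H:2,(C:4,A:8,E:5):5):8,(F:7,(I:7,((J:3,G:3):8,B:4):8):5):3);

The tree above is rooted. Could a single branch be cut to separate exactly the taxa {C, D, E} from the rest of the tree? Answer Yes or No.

No

The MRCA of the listed taxa subtends (D,H,(C,A,E)).
That clade also contains A, H, which are not in the proposed group, so the group is not monophyletic.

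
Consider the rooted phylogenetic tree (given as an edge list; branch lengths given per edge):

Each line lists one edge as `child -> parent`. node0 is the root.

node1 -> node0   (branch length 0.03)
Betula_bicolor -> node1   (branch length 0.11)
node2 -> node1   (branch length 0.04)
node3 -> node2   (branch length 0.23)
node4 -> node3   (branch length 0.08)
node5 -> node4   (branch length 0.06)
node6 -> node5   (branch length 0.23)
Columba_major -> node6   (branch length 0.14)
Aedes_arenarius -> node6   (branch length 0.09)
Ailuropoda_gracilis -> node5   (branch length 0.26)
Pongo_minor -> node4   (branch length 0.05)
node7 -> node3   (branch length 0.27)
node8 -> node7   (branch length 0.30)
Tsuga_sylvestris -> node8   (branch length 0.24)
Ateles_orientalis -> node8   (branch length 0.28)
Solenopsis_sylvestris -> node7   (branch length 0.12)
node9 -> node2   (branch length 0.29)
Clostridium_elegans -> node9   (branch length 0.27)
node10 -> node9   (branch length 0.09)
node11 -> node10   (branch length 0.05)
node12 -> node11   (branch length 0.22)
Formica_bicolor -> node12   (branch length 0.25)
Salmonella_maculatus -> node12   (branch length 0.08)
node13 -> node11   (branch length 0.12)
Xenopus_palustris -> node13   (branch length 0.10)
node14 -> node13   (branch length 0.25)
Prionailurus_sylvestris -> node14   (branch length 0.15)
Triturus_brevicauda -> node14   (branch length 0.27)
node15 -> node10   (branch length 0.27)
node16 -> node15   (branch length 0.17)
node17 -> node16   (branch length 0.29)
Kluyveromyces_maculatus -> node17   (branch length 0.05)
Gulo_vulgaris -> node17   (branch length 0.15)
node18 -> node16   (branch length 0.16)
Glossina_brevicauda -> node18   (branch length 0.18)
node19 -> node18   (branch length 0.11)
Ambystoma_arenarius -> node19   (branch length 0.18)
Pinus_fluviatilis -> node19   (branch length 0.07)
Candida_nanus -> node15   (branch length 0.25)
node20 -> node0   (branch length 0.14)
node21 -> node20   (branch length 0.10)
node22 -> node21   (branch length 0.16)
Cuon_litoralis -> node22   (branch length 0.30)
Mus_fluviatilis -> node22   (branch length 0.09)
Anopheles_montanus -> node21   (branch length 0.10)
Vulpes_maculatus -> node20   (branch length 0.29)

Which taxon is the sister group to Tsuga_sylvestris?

Ateles_orientalis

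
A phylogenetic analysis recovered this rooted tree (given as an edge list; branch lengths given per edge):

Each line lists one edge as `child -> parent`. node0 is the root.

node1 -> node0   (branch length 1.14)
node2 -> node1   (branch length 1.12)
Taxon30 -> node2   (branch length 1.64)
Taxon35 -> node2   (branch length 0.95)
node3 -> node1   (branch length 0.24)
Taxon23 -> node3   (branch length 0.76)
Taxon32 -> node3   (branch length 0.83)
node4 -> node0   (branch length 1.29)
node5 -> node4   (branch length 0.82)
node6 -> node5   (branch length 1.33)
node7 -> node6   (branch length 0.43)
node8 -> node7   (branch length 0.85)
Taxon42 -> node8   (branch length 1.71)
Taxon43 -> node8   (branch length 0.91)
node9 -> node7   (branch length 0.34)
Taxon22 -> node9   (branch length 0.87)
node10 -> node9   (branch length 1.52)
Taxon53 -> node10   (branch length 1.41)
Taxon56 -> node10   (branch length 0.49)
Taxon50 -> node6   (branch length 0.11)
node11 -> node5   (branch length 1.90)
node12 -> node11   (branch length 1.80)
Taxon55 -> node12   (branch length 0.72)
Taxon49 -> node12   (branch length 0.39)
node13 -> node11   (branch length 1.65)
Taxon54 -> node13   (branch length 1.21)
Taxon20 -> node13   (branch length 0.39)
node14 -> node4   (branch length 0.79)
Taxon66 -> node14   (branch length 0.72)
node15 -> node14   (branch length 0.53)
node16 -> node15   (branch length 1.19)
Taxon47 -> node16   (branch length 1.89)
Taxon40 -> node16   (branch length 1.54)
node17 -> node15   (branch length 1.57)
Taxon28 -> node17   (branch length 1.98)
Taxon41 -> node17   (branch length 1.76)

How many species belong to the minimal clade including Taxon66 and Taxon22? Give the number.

15

The MRCA of Taxon66 and Taxon22 is the node subtending (((((Taxon42,Taxon43),(Taxon22,(Taxon53,Taxon56))),Taxon50),((Taxon55,Taxon49),(Taxon54,Taxon20))),(Taxon66,((Taxon47,Taxon40),(Taxon28,Taxon41)))).
That clade contains 15 terminal taxa: Taxon20, Taxon22, Taxon28, Taxon40, Taxon41, Taxon42, Taxon43, Taxon47, Taxon49, Taxon50, Taxon53, Taxon54, Taxon55, Taxon56, Taxon66.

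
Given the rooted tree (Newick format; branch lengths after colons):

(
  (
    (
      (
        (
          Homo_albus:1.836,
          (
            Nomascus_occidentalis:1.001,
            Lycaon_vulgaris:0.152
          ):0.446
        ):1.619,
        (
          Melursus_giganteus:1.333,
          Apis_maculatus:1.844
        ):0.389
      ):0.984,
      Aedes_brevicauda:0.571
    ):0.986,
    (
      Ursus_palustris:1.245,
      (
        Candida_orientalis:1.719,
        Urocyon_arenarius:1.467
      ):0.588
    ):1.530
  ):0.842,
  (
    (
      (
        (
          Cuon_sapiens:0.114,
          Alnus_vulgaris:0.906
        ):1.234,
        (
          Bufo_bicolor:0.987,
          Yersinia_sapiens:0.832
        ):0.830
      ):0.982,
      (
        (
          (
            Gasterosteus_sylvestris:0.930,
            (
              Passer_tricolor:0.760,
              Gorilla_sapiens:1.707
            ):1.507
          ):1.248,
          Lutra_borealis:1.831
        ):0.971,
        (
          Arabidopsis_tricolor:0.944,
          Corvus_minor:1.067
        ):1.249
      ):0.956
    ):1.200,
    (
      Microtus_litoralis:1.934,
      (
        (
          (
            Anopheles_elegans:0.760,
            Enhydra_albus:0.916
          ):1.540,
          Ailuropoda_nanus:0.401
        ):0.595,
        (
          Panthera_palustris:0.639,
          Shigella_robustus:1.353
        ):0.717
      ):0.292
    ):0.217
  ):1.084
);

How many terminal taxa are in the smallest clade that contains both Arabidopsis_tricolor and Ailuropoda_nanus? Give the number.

16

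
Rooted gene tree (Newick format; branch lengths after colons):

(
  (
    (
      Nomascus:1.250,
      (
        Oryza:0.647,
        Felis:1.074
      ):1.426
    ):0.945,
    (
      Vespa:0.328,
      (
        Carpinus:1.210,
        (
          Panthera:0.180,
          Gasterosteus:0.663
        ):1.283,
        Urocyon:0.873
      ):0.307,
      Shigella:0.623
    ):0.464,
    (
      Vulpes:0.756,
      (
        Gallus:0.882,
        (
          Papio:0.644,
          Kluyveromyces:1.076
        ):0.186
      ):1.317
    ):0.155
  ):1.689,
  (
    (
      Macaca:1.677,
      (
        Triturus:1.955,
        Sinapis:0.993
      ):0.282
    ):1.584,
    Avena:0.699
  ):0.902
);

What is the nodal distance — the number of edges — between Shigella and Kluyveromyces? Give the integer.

6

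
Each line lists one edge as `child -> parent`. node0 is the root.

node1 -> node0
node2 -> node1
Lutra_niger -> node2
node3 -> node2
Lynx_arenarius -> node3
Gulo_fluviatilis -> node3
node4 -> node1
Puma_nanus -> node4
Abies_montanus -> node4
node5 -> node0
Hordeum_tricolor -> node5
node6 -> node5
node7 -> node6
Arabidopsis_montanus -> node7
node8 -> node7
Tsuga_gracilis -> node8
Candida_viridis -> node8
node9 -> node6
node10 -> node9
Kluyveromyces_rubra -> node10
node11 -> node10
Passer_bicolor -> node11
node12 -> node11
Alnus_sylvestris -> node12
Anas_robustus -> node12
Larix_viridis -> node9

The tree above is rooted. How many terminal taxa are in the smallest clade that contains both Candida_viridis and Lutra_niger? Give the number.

14

The MRCA of Candida_viridis and Lutra_niger is the root, so the clade is the entire tree.
That clade contains 14 terminal taxa: Abies_montanus, Alnus_sylvestris, Anas_robustus, Arabidopsis_montanus, Candida_viridis, Gulo_fluviatilis, Hordeum_tricolor, Kluyveromyces_rubra, Larix_viridis, Lutra_niger, Lynx_arenarius, Passer_bicolor, Puma_nanus, Tsuga_gracilis.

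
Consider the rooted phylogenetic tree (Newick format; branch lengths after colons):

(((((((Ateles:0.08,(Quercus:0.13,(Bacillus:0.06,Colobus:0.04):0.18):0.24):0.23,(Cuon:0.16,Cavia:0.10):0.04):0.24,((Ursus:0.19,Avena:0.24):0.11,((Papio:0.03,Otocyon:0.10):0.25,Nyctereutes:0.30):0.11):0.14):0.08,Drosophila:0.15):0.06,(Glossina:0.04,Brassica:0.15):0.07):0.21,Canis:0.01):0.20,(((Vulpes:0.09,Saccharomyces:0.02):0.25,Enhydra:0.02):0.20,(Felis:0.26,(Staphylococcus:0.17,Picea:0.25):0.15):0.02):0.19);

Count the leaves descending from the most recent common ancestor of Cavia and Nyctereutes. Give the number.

The MRCA of Cavia and Nyctereutes is the node subtending (((Ateles,(Quercus,(Bacillus,Colobus))),(Cuon,Cavia)),((Ursus,Avena),((Papio,Otocyon),Nyctereutes))).
That clade contains 11 terminal taxa: Ateles, Avena, Bacillus, Cavia, Colobus, Cuon, Nyctereutes, Otocyon, Papio, Quercus, Ursus.

11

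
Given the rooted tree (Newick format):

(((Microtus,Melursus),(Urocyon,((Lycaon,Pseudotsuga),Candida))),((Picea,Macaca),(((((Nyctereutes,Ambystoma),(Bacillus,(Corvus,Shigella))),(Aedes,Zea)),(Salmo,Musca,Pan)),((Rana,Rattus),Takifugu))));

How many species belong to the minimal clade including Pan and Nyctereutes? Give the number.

The MRCA of Pan and Nyctereutes is the node subtending ((((Nyctereutes,Ambystoma),(Bacillus,(Corvus,Shigella))),(Aedes,Zea)),(Salmo,Musca,Pan)).
That clade contains 10 terminal taxa: Aedes, Ambystoma, Bacillus, Corvus, Musca, Nyctereutes, Pan, Salmo, Shigella, Zea.

10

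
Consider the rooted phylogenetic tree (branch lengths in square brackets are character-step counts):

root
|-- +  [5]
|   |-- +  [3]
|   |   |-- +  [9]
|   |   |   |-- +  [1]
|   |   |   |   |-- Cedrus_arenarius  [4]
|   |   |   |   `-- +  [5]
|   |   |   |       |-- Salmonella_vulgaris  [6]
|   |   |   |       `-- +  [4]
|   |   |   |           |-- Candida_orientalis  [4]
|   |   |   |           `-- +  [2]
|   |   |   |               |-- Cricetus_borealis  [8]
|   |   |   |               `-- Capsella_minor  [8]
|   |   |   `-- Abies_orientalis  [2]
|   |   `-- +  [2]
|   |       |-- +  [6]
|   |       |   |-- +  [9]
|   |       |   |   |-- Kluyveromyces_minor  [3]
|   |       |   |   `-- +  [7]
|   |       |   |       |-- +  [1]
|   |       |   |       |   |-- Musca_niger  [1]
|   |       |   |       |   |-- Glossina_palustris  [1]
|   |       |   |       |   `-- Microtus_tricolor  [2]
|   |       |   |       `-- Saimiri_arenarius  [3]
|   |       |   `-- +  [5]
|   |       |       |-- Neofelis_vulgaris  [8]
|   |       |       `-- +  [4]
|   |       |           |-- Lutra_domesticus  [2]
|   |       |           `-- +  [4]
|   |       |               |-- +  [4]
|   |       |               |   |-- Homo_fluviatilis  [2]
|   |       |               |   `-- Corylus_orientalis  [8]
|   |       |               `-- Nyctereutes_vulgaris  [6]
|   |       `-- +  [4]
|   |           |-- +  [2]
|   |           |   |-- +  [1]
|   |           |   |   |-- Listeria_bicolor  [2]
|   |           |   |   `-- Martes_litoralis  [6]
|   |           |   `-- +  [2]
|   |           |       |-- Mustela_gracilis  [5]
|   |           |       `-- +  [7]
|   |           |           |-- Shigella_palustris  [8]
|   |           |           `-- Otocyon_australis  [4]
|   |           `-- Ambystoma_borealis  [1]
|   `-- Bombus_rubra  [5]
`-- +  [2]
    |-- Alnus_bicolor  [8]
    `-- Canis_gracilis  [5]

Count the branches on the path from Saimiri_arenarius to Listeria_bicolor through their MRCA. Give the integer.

The MRCA of Saimiri_arenarius and Listeria_bicolor is the node subtending (((Kluyveromyces_minor,((Musca_niger,Glossina_palustris,Microtus_tricolor),Saimiri_arenarius)),(Neofelis_vulgaris,(Lutra_domesticus,((Homo_fluviatilis,Corylus_orientalis),Nyctereutes_vulgaris)))),(((Listeria_bicolor,Martes_litoralis),(Mustela_gracilis,(Shigella_palustris,Otocyon_australis))),Ambystoma_borealis)).
From Saimiri_arenarius up to that node: 4 branches. From Listeria_bicolor up to the same node: 4 branches. Total: 4 + 4 = 8.

8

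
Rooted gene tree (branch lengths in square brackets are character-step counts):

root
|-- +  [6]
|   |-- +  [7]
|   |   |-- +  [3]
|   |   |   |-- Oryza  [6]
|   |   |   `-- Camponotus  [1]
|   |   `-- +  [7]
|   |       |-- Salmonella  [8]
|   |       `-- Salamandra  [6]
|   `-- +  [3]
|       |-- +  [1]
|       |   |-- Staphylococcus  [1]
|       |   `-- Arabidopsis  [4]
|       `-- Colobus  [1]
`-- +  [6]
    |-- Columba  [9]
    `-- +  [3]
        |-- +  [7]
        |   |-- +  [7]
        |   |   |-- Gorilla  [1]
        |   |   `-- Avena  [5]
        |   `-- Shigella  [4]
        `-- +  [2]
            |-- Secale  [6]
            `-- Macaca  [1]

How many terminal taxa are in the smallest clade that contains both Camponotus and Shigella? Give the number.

The MRCA of Camponotus and Shigella is the root, so the clade is the entire tree.
That clade contains 13 terminal taxa: Arabidopsis, Avena, Camponotus, Colobus, Columba, Gorilla, Macaca, Oryza, Salamandra, Salmonella, Secale, Shigella, Staphylococcus.

13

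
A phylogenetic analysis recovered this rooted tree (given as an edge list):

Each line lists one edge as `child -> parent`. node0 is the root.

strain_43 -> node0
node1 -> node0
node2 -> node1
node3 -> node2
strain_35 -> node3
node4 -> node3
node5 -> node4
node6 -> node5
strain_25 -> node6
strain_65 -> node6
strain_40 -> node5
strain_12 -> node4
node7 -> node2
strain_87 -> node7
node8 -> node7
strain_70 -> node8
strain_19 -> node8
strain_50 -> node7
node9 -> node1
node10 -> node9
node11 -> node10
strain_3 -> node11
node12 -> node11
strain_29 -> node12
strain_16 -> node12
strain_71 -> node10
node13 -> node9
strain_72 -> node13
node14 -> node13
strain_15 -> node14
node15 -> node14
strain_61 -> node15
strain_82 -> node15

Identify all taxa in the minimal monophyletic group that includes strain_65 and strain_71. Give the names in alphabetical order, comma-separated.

Tracing strain_65: it sits inside (strain_25,strain_65).
Tracing strain_71: it sits inside ((strain_3,(strain_29,strain_16)),strain_71).
The smallest clade enclosing both is (((strain_35,(((strain_25,strain_65),strain_40),strain_12)),(strain_87,(strain_70,strain_19),strain_50)),(((strain_3,(strain_29,strain_16)),strain_71),(strain_72,(strain_15,(strain_61,strain_82))))); the answer is its 17 terminal taxa in alphabetical order.

strain_12, strain_15, strain_16, strain_19, strain_25, strain_29, strain_3, strain_35, strain_40, strain_50, strain_61, strain_65, strain_70, strain_71, strain_72, strain_82, strain_87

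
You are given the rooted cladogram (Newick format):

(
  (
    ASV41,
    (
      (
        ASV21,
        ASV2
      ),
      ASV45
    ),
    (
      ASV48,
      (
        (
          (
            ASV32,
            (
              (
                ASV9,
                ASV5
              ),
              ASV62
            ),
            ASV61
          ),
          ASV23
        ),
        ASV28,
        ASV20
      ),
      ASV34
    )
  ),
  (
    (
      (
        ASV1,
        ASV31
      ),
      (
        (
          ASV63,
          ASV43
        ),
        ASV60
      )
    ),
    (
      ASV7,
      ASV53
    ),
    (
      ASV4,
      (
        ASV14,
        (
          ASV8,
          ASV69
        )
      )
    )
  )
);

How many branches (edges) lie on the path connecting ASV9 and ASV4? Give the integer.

The MRCA of ASV9 and ASV4 is the root of the tree.
From ASV9 up to that node: 8 branches. From ASV4 up to the same node: 3 branches. Total: 8 + 3 = 11.

11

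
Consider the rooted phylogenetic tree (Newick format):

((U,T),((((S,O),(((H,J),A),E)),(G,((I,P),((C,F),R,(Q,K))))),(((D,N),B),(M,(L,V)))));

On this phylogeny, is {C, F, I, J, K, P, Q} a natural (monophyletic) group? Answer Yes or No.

No

The MRCA of the listed taxa subtends (((S,O),(((H,J),A),E)),(G,((I,P),((C,F),R,(Q,K))))).
That clade also contains A, E, G, H, O, R, S, which are not in the proposed group, so the group is not monophyletic.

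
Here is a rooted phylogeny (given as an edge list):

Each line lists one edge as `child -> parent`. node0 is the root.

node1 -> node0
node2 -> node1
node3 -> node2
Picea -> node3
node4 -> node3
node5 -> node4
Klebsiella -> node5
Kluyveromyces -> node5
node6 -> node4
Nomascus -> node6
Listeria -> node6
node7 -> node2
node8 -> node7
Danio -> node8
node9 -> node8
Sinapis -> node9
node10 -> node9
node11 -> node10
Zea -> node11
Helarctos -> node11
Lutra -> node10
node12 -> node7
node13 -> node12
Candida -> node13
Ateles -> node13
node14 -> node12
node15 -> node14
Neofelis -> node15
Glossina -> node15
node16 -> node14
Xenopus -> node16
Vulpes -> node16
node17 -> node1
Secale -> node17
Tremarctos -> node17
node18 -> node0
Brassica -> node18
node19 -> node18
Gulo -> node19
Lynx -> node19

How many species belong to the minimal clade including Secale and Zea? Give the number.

18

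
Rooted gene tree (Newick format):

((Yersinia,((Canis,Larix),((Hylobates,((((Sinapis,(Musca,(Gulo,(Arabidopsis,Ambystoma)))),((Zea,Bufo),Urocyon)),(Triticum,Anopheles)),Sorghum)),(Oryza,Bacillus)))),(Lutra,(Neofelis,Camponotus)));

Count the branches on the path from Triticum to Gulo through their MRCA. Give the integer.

7

The MRCA of Triticum and Gulo is the node subtending (((Sinapis,(Musca,(Gulo,(Arabidopsis,Ambystoma)))),((Zea,Bufo),Urocyon)),(Triticum,Anopheles)).
From Triticum up to that node: 2 branches. From Gulo up to the same node: 5 branches. Total: 2 + 5 = 7.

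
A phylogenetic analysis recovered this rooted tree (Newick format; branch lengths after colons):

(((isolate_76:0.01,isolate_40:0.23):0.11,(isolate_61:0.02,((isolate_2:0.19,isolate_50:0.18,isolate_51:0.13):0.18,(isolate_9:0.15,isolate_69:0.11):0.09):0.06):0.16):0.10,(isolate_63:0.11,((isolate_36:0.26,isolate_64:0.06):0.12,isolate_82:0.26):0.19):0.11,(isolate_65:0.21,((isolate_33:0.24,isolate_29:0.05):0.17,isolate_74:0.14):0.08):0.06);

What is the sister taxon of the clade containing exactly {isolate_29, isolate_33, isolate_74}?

isolate_65

The clade containing exactly {isolate_29, isolate_33, isolate_74} attaches to the tree at the node subtending (isolate_65,((isolate_33,isolate_29),isolate_74)).
The other lineage descending from that same node — the sister group — is the single tip isolate_65.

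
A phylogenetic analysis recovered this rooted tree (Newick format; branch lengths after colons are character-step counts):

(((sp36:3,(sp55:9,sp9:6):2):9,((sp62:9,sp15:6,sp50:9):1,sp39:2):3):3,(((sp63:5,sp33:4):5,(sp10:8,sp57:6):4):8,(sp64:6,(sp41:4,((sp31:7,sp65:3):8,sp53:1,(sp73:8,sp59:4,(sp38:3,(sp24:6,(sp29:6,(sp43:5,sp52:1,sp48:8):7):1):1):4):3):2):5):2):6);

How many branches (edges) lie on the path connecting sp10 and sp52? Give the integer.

12

The MRCA of sp10 and sp52 is the node subtending (((sp63,sp33),(sp10,sp57)),(sp64,(sp41,((sp31,sp65),sp53,(sp73,sp59,(sp38,(sp24,(sp29,(sp43,sp52,sp48))))))))).
From sp10 up to that node: 3 branches. From sp52 up to the same node: 9 branches. Total: 3 + 9 = 12.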